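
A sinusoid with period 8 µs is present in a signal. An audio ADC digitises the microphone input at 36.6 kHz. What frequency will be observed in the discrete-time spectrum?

15.2 kHz

T = 8 µs → f = 1/T = 125 kHz.
125 kHz mod fs = 15.2 kHz.
15.2 kHz ≤ fs/2 = 18.3 kHz, appears at 15.2 kHz.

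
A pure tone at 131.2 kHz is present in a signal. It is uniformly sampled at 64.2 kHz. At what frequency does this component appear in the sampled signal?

2.8 kHz

131.2 kHz mod fs = 2.8 kHz.
2.8 kHz ≤ fs/2 = 32.1 kHz, appears at 2.8 kHz.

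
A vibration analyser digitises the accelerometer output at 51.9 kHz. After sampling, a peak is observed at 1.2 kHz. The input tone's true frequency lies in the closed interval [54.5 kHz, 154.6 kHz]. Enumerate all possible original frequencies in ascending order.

102.6 kHz, 105 kHz, 154.5 kHz

Frequencies that alias to 1.2 kHz are k·fs ± 1.2 kHz for integer k ≥ 0.
k=0: 1.2 kHz.
k=1: 50.7 kHz, 53.1 kHz.
k=2: 102.6 kHz, 105 kHz.
k=3: 154.5 kHz, 156.9 kHz.
k=4: 206.4 kHz, 208.8 kHz.
Within [54.5 kHz, 154.6 kHz]: 102.6 kHz, 105 kHz, 154.5 kHz.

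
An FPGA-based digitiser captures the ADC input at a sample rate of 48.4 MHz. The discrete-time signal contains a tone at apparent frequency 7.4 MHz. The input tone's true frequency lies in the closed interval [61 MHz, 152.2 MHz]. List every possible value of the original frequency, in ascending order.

89.4 MHz, 104.2 MHz, 137.8 MHz

Frequencies that alias to 7.4 MHz are k·fs ± 7.4 MHz for integer k ≥ 0.
k=0: 7.4 MHz.
k=1: 41 MHz, 55.8 MHz.
k=2: 89.4 MHz, 104.2 MHz.
k=3: 137.8 MHz, 152.6 MHz.
k=4: 186.2 MHz, 201 MHz.
Within [61 MHz, 152.2 MHz]: 89.4 MHz, 104.2 MHz, 137.8 MHz.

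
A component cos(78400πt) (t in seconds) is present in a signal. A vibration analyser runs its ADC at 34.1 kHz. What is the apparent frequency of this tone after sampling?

ω = 78400π rad/s → f = ω/(2π) = 39200 Hz = 39.2 kHz.
39.2 kHz mod fs = 5.1 kHz.
5.1 kHz ≤ fs/2 = 17.05 kHz, appears at 5.1 kHz.

5.1 kHz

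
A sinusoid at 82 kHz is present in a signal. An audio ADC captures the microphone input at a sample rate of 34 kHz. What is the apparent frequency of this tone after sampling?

14 kHz

82 kHz mod fs = 14 kHz.
14 kHz ≤ fs/2 = 17 kHz, appears at 14 kHz.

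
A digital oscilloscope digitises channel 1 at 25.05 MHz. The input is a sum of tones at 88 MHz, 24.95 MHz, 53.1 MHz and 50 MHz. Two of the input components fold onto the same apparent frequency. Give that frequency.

fs/2 = 12.525 MHz.
88 MHz mod fs = 12.85 MHz.
12.85 MHz > fs/2 = 12.525 MHz, folds to fs − 12.85 MHz = 12.2 MHz.
24.95 MHz > fs/2 = 12.525 MHz, folds to fs − 24.95 MHz = 0.1 MHz.
53.1 MHz mod fs = 3 MHz.
3 MHz ≤ fs/2 = 12.525 MHz, appears at 3 MHz.
50 MHz mod fs = 24.95 MHz.
24.95 MHz > fs/2 = 12.525 MHz, folds to fs − 24.95 MHz = 0.1 MHz.
24.95 MHz and 50 MHz both map to 0.1 MHz.

0.1 MHz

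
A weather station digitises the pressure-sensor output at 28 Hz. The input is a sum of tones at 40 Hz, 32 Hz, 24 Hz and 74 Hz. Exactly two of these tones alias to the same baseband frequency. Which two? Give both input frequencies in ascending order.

fs/2 = 14 Hz.
40 Hz mod fs = 12 Hz.
12 Hz ≤ fs/2 = 14 Hz, appears at 12 Hz.
32 Hz mod fs = 4 Hz.
4 Hz ≤ fs/2 = 14 Hz, appears at 4 Hz.
24 Hz > fs/2 = 14 Hz, folds to fs − 24 Hz = 4 Hz.
74 Hz mod fs = 18 Hz.
18 Hz > fs/2 = 14 Hz, folds to fs − 18 Hz = 10 Hz.
24 Hz and 32 Hz both map to 4 Hz.

24 Hz, 32 Hz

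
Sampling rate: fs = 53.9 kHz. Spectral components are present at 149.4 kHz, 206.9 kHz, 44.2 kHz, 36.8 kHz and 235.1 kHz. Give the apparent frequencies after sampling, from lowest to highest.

8.7 kHz, 9.7 kHz, 12.3 kHz, 17.1 kHz, 19.5 kHz

fs/2 = 26.95 kHz.
149.4 kHz mod fs = 41.6 kHz.
41.6 kHz > fs/2 = 26.95 kHz, folds to fs − 41.6 kHz = 12.3 kHz.
206.9 kHz mod fs = 45.2 kHz.
45.2 kHz > fs/2 = 26.95 kHz, folds to fs − 45.2 kHz = 8.7 kHz.
44.2 kHz > fs/2 = 26.95 kHz, folds to fs − 44.2 kHz = 9.7 kHz.
36.8 kHz > fs/2 = 26.95 kHz, folds to fs − 36.8 kHz = 17.1 kHz.
235.1 kHz mod fs = 19.5 kHz.
19.5 kHz ≤ fs/2 = 26.95 kHz, appears at 19.5 kHz.
Distinct values: {8.7 kHz, 9.7 kHz, 12.3 kHz, 17.1 kHz, 19.5 kHz}.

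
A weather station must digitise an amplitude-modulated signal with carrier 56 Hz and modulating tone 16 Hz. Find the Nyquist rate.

AM sidebands sit at fc ± fm = 40 Hz and 72 Hz.
Highest-frequency component: 72 Hz.
Nyquist rate = 2 × 72 Hz = 144 Hz.

144 Hz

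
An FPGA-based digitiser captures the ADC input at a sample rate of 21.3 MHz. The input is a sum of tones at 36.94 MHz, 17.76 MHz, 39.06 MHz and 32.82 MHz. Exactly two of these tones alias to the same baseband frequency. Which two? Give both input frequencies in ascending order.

17.76 MHz, 39.06 MHz

fs/2 = 10.65 MHz.
36.94 MHz mod fs = 15.64 MHz.
15.64 MHz > fs/2 = 10.65 MHz, folds to fs − 15.64 MHz = 5.66 MHz.
17.76 MHz > fs/2 = 10.65 MHz, folds to fs − 17.76 MHz = 3.54 MHz.
39.06 MHz mod fs = 17.76 MHz.
17.76 MHz > fs/2 = 10.65 MHz, folds to fs − 17.76 MHz = 3.54 MHz.
32.82 MHz mod fs = 11.52 MHz.
11.52 MHz > fs/2 = 10.65 MHz, folds to fs − 11.52 MHz = 9.78 MHz.
17.76 MHz and 39.06 MHz both map to 3.54 MHz.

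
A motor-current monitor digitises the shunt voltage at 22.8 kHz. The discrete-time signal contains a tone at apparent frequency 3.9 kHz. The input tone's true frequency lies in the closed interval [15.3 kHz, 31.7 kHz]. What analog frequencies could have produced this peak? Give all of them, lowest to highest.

18.9 kHz, 26.7 kHz

Frequencies that alias to 3.9 kHz are k·fs ± 3.9 kHz for integer k ≥ 0.
k=0: 3.9 kHz.
k=1: 18.9 kHz, 26.7 kHz.
k=2: 41.7 kHz, 49.5 kHz.
Within [15.3 kHz, 31.7 kHz]: 18.9 kHz, 26.7 kHz.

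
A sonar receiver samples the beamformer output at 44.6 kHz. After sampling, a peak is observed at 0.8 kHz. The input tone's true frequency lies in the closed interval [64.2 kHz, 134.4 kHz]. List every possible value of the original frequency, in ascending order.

Frequencies that alias to 0.8 kHz are k·fs ± 0.8 kHz for integer k ≥ 0.
k=0: 0.8 kHz.
k=1: 43.8 kHz, 45.4 kHz.
k=2: 88.4 kHz, 90 kHz.
k=3: 133 kHz, 134.6 kHz.
k=4: 177.6 kHz, 179.2 kHz.
Within [64.2 kHz, 134.4 kHz]: 88.4 kHz, 90 kHz, 133 kHz.

88.4 kHz, 90 kHz, 133 kHz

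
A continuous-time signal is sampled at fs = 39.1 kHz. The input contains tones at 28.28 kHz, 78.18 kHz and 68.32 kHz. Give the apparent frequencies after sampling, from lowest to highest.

0.02 kHz, 9.88 kHz, 10.82 kHz

fs/2 = 19.55 kHz.
28.28 kHz > fs/2 = 19.55 kHz, folds to fs − 28.28 kHz = 10.82 kHz.
78.18 kHz mod fs = 39.08 kHz.
39.08 kHz > fs/2 = 19.55 kHz, folds to fs − 39.08 kHz = 0.02 kHz.
68.32 kHz mod fs = 29.22 kHz.
29.22 kHz > fs/2 = 19.55 kHz, folds to fs − 29.22 kHz = 9.88 kHz.
Distinct values: {0.02 kHz, 9.88 kHz, 10.82 kHz}.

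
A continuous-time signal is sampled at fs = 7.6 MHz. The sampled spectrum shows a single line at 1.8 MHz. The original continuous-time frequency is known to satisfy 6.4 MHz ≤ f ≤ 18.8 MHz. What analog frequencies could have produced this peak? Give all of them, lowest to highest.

9.4 MHz, 13.4 MHz, 17 MHz

Frequencies that alias to 1.8 MHz are k·fs ± 1.8 MHz for integer k ≥ 0.
k=0: 1.8 MHz.
k=1: 5.8 MHz, 9.4 MHz.
k=2: 13.4 MHz, 17 MHz.
k=3: 21 MHz, 24.6 MHz.
Within [6.4 MHz, 18.8 MHz]: 9.4 MHz, 13.4 MHz, 17 MHz.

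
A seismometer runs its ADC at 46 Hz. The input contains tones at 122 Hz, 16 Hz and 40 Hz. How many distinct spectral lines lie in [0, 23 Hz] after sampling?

2

fs/2 = 23 Hz.
122 Hz mod fs = 30 Hz.
30 Hz > fs/2 = 23 Hz, folds to fs − 30 Hz = 16 Hz.
16 Hz ≤ fs/2 = 23 Hz, passes unchanged.
40 Hz > fs/2 = 23 Hz, folds to fs − 40 Hz = 6 Hz.
Distinct values: {6 Hz, 16 Hz} → 2.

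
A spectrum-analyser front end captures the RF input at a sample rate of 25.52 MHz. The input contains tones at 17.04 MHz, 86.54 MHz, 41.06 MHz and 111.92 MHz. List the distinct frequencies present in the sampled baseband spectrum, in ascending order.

fs/2 = 12.76 MHz.
17.04 MHz > fs/2 = 12.76 MHz, folds to fs − 17.04 MHz = 8.48 MHz.
86.54 MHz mod fs = 9.98 MHz.
9.98 MHz ≤ fs/2 = 12.76 MHz, appears at 9.98 MHz.
41.06 MHz mod fs = 15.54 MHz.
15.54 MHz > fs/2 = 12.76 MHz, folds to fs − 15.54 MHz = 9.98 MHz.
111.92 MHz mod fs = 9.84 MHz.
9.84 MHz ≤ fs/2 = 12.76 MHz, appears at 9.84 MHz.
Distinct values: {8.48 MHz, 9.84 MHz, 9.98 MHz}.

8.48 MHz, 9.84 MHz, 9.98 MHz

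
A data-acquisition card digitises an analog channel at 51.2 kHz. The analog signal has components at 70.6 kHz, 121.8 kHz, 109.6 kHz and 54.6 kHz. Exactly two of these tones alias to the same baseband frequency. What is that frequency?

fs/2 = 25.6 kHz.
70.6 kHz mod fs = 19.4 kHz.
19.4 kHz ≤ fs/2 = 25.6 kHz, appears at 19.4 kHz.
121.8 kHz mod fs = 19.4 kHz.
19.4 kHz ≤ fs/2 = 25.6 kHz, appears at 19.4 kHz.
109.6 kHz mod fs = 7.2 kHz.
7.2 kHz ≤ fs/2 = 25.6 kHz, appears at 7.2 kHz.
54.6 kHz mod fs = 3.4 kHz.
3.4 kHz ≤ fs/2 = 25.6 kHz, appears at 3.4 kHz.
70.6 kHz and 121.8 kHz both map to 19.4 kHz.

19.4 kHz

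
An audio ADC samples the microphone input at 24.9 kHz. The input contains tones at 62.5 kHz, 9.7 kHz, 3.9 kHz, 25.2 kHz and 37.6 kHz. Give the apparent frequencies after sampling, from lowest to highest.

fs/2 = 12.45 kHz.
62.5 kHz mod fs = 12.7 kHz.
12.7 kHz > fs/2 = 12.45 kHz, folds to fs − 12.7 kHz = 12.2 kHz.
9.7 kHz ≤ fs/2 = 12.45 kHz, passes unchanged.
3.9 kHz ≤ fs/2 = 12.45 kHz, passes unchanged.
25.2 kHz mod fs = 0.3 kHz.
0.3 kHz ≤ fs/2 = 12.45 kHz, appears at 0.3 kHz.
37.6 kHz mod fs = 12.7 kHz.
12.7 kHz > fs/2 = 12.45 kHz, folds to fs − 12.7 kHz = 12.2 kHz.
Distinct values: {0.3 kHz, 3.9 kHz, 9.7 kHz, 12.2 kHz}.

0.3 kHz, 3.9 kHz, 9.7 kHz, 12.2 kHz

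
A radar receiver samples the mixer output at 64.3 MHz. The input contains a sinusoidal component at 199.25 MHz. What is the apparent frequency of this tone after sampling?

199.25 MHz mod fs = 6.35 MHz.
6.35 MHz ≤ fs/2 = 32.15 MHz, appears at 6.35 MHz.

6.35 MHz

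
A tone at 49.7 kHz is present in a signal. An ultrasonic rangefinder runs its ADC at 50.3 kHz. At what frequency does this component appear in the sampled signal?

0.6 kHz

49.7 kHz > fs/2 = 25.15 kHz, folds to fs − 49.7 kHz = 0.6 kHz.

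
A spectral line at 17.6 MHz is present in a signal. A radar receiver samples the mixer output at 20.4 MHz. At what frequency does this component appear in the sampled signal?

17.6 MHz > fs/2 = 10.2 MHz, folds to fs − 17.6 MHz = 2.8 MHz.

2.8 MHz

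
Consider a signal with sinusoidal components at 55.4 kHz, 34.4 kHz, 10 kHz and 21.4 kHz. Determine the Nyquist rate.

Highest-frequency component: 55.4 kHz.
Nyquist rate = 2 × 55.4 kHz = 110.8 kHz.

110.8 kHz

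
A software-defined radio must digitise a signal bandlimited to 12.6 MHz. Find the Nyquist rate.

Nyquist rate = 2 × 12.6 MHz = 25.2 MHz.

25.2 MHz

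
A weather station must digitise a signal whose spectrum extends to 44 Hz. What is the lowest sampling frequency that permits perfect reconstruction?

88 Hz

Nyquist rate = 2 × 44 Hz = 88 Hz.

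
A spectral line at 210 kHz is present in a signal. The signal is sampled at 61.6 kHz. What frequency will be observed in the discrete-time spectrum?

25.2 kHz

210 kHz mod fs = 25.2 kHz.
25.2 kHz ≤ fs/2 = 30.8 kHz, appears at 25.2 kHz.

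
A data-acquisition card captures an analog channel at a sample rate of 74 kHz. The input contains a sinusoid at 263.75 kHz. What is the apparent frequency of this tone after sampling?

32.25 kHz

263.75 kHz mod fs = 41.75 kHz.
41.75 kHz > fs/2 = 37 kHz, folds to fs − 41.75 kHz = 32.25 kHz.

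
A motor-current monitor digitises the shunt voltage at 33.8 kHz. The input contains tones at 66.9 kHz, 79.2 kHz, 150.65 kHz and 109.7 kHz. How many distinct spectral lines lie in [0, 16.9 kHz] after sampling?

fs/2 = 16.9 kHz.
66.9 kHz mod fs = 33.1 kHz.
33.1 kHz > fs/2 = 16.9 kHz, folds to fs − 33.1 kHz = 0.7 kHz.
79.2 kHz mod fs = 11.6 kHz.
11.6 kHz ≤ fs/2 = 16.9 kHz, appears at 11.6 kHz.
150.65 kHz mod fs = 15.45 kHz.
15.45 kHz ≤ fs/2 = 16.9 kHz, appears at 15.45 kHz.
109.7 kHz mod fs = 8.3 kHz.
8.3 kHz ≤ fs/2 = 16.9 kHz, appears at 8.3 kHz.
Distinct values: {0.7 kHz, 8.3 kHz, 11.6 kHz, 15.45 kHz} → 4.

4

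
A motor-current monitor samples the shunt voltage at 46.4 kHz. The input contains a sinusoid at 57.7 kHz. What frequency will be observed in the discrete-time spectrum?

57.7 kHz mod fs = 11.3 kHz.
11.3 kHz ≤ fs/2 = 23.2 kHz, appears at 11.3 kHz.

11.3 kHz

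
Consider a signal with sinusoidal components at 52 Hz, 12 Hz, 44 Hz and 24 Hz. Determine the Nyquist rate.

Highest-frequency component: 52 Hz.
Nyquist rate = 2 × 52 Hz = 104 Hz.

104 Hz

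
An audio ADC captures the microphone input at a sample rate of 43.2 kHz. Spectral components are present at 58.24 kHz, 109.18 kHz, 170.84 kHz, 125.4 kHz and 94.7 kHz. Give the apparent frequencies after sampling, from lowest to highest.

1.96 kHz, 4.2 kHz, 8.3 kHz, 15.04 kHz, 20.42 kHz

fs/2 = 21.6 kHz.
58.24 kHz mod fs = 15.04 kHz.
15.04 kHz ≤ fs/2 = 21.6 kHz, appears at 15.04 kHz.
109.18 kHz mod fs = 22.78 kHz.
22.78 kHz > fs/2 = 21.6 kHz, folds to fs − 22.78 kHz = 20.42 kHz.
170.84 kHz mod fs = 41.24 kHz.
41.24 kHz > fs/2 = 21.6 kHz, folds to fs − 41.24 kHz = 1.96 kHz.
125.4 kHz mod fs = 39 kHz.
39 kHz > fs/2 = 21.6 kHz, folds to fs − 39 kHz = 4.2 kHz.
94.7 kHz mod fs = 8.3 kHz.
8.3 kHz ≤ fs/2 = 21.6 kHz, appears at 8.3 kHz.
Distinct values: {1.96 kHz, 4.2 kHz, 8.3 kHz, 15.04 kHz, 20.42 kHz}.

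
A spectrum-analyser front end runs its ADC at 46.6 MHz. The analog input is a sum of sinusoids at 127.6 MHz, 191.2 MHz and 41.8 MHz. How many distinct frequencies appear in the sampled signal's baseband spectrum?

2

fs/2 = 23.3 MHz.
127.6 MHz mod fs = 34.4 MHz.
34.4 MHz > fs/2 = 23.3 MHz, folds to fs − 34.4 MHz = 12.2 MHz.
191.2 MHz mod fs = 4.8 MHz.
4.8 MHz ≤ fs/2 = 23.3 MHz, appears at 4.8 MHz.
41.8 MHz > fs/2 = 23.3 MHz, folds to fs − 41.8 MHz = 4.8 MHz.
Distinct values: {4.8 MHz, 12.2 MHz} → 2.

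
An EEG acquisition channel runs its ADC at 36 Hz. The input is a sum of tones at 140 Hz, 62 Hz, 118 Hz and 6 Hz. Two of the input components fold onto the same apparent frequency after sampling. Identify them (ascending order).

fs/2 = 18 Hz.
140 Hz mod fs = 32 Hz.
32 Hz > fs/2 = 18 Hz, folds to fs − 32 Hz = 4 Hz.
62 Hz mod fs = 26 Hz.
26 Hz > fs/2 = 18 Hz, folds to fs − 26 Hz = 10 Hz.
118 Hz mod fs = 10 Hz.
10 Hz ≤ fs/2 = 18 Hz, appears at 10 Hz.
6 Hz ≤ fs/2 = 18 Hz, passes unchanged.
62 Hz and 118 Hz both map to 10 Hz.

62 Hz, 118 Hz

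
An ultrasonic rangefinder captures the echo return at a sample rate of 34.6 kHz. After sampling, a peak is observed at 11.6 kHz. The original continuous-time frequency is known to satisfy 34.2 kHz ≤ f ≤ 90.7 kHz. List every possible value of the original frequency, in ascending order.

46.2 kHz, 57.6 kHz, 80.8 kHz

Frequencies that alias to 11.6 kHz are k·fs ± 11.6 kHz for integer k ≥ 0.
k=0: 11.6 kHz.
k=1: 23 kHz, 46.2 kHz.
k=2: 57.6 kHz, 80.8 kHz.
k=3: 92.2 kHz, 115.4 kHz.
Within [34.2 kHz, 90.7 kHz]: 46.2 kHz, 57.6 kHz, 80.8 kHz.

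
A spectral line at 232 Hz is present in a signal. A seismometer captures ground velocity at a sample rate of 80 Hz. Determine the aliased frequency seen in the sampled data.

8 Hz

232 Hz mod fs = 72 Hz.
72 Hz > fs/2 = 40 Hz, folds to fs − 72 Hz = 8 Hz.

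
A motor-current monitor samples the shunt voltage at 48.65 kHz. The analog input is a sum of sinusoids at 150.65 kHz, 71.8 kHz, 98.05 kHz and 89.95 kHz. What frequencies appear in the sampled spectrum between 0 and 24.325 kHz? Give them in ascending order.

0.75 kHz, 4.7 kHz, 7.35 kHz, 23.15 kHz

fs/2 = 24.325 kHz.
150.65 kHz mod fs = 4.7 kHz.
4.7 kHz ≤ fs/2 = 24.325 kHz, appears at 4.7 kHz.
71.8 kHz mod fs = 23.15 kHz.
23.15 kHz ≤ fs/2 = 24.325 kHz, appears at 23.15 kHz.
98.05 kHz mod fs = 0.75 kHz.
0.75 kHz ≤ fs/2 = 24.325 kHz, appears at 0.75 kHz.
89.95 kHz mod fs = 41.3 kHz.
41.3 kHz > fs/2 = 24.325 kHz, folds to fs − 41.3 kHz = 7.35 kHz.
Distinct values: {0.75 kHz, 4.7 kHz, 7.35 kHz, 23.15 kHz}.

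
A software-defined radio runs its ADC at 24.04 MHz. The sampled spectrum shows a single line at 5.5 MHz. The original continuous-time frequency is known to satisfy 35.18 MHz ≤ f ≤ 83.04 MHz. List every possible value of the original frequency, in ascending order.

Frequencies that alias to 5.5 MHz are k·fs ± 5.5 MHz for integer k ≥ 0.
k=0: 5.5 MHz.
k=1: 18.54 MHz, 29.54 MHz.
k=2: 42.58 MHz, 53.58 MHz.
k=3: 66.62 MHz, 77.62 MHz.
k=4: 90.66 MHz, 101.66 MHz.
Within [35.18 MHz, 83.04 MHz]: 42.58 MHz, 53.58 MHz, 66.62 MHz, 77.62 MHz.

42.58 MHz, 53.58 MHz, 66.62 MHz, 77.62 MHz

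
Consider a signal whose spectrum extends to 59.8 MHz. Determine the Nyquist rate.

Nyquist rate = 2 × 59.8 MHz = 119.6 MHz.

119.6 MHz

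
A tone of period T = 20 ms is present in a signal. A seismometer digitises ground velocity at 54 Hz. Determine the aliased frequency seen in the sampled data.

4 Hz

T = 20 ms → f = 1/T = 50 Hz.
50 Hz > fs/2 = 27 Hz, folds to fs − 50 Hz = 4 Hz.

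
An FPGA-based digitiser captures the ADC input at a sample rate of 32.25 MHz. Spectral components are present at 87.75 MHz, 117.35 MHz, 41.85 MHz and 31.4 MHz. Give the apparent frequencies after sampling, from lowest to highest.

fs/2 = 16.125 MHz.
87.75 MHz mod fs = 23.25 MHz.
23.25 MHz > fs/2 = 16.125 MHz, folds to fs − 23.25 MHz = 9 MHz.
117.35 MHz mod fs = 20.6 MHz.
20.6 MHz > fs/2 = 16.125 MHz, folds to fs − 20.6 MHz = 11.65 MHz.
41.85 MHz mod fs = 9.6 MHz.
9.6 MHz ≤ fs/2 = 16.125 MHz, appears at 9.6 MHz.
31.4 MHz > fs/2 = 16.125 MHz, folds to fs − 31.4 MHz = 0.85 MHz.
Distinct values: {0.85 MHz, 9 MHz, 9.6 MHz, 11.65 MHz}.

0.85 MHz, 9 MHz, 9.6 MHz, 11.65 MHz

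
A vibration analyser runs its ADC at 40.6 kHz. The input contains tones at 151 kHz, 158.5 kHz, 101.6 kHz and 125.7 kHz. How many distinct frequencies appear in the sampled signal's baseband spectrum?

fs/2 = 20.3 kHz.
151 kHz mod fs = 29.2 kHz.
29.2 kHz > fs/2 = 20.3 kHz, folds to fs − 29.2 kHz = 11.4 kHz.
158.5 kHz mod fs = 36.7 kHz.
36.7 kHz > fs/2 = 20.3 kHz, folds to fs − 36.7 kHz = 3.9 kHz.
101.6 kHz mod fs = 20.4 kHz.
20.4 kHz > fs/2 = 20.3 kHz, folds to fs − 20.4 kHz = 20.2 kHz.
125.7 kHz mod fs = 3.9 kHz.
3.9 kHz ≤ fs/2 = 20.3 kHz, appears at 3.9 kHz.
Distinct values: {3.9 kHz, 11.4 kHz, 20.2 kHz} → 3.

3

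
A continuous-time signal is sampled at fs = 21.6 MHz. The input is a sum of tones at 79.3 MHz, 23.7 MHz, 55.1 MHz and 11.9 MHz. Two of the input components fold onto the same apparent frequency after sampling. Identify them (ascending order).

11.9 MHz, 55.1 MHz

fs/2 = 10.8 MHz.
79.3 MHz mod fs = 14.5 MHz.
14.5 MHz > fs/2 = 10.8 MHz, folds to fs − 14.5 MHz = 7.1 MHz.
23.7 MHz mod fs = 2.1 MHz.
2.1 MHz ≤ fs/2 = 10.8 MHz, appears at 2.1 MHz.
55.1 MHz mod fs = 11.9 MHz.
11.9 MHz > fs/2 = 10.8 MHz, folds to fs − 11.9 MHz = 9.7 MHz.
11.9 MHz > fs/2 = 10.8 MHz, folds to fs − 11.9 MHz = 9.7 MHz.
11.9 MHz and 55.1 MHz both map to 9.7 MHz.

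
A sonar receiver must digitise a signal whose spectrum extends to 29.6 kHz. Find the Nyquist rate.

59.2 kHz

Nyquist rate = 2 × 29.6 kHz = 59.2 kHz.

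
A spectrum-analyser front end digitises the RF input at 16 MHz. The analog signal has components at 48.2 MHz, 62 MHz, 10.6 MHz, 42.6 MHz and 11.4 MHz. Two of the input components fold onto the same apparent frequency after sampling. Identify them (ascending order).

10.6 MHz, 42.6 MHz

fs/2 = 8 MHz.
48.2 MHz mod fs = 0.2 MHz.
0.2 MHz ≤ fs/2 = 8 MHz, appears at 0.2 MHz.
62 MHz mod fs = 14 MHz.
14 MHz > fs/2 = 8 MHz, folds to fs − 14 MHz = 2 MHz.
10.6 MHz > fs/2 = 8 MHz, folds to fs − 10.6 MHz = 5.4 MHz.
42.6 MHz mod fs = 10.6 MHz.
10.6 MHz > fs/2 = 8 MHz, folds to fs − 10.6 MHz = 5.4 MHz.
11.4 MHz > fs/2 = 8 MHz, folds to fs − 11.4 MHz = 4.6 MHz.
10.6 MHz and 42.6 MHz both map to 5.4 MHz.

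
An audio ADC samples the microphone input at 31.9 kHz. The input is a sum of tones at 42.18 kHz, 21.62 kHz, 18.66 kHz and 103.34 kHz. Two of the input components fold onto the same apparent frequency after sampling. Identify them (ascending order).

21.62 kHz, 42.18 kHz

fs/2 = 15.95 kHz.
42.18 kHz mod fs = 10.28 kHz.
10.28 kHz ≤ fs/2 = 15.95 kHz, appears at 10.28 kHz.
21.62 kHz > fs/2 = 15.95 kHz, folds to fs − 21.62 kHz = 10.28 kHz.
18.66 kHz > fs/2 = 15.95 kHz, folds to fs − 18.66 kHz = 13.24 kHz.
103.34 kHz mod fs = 7.64 kHz.
7.64 kHz ≤ fs/2 = 15.95 kHz, appears at 7.64 kHz.
21.62 kHz and 42.18 kHz both map to 10.28 kHz.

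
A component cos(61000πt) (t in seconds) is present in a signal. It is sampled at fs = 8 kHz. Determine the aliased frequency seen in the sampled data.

1.5 kHz

ω = 61000π rad/s → f = ω/(2π) = 30500 Hz = 30.5 kHz.
30.5 kHz mod fs = 6.5 kHz.
6.5 kHz > fs/2 = 4 kHz, folds to fs − 6.5 kHz = 1.5 kHz.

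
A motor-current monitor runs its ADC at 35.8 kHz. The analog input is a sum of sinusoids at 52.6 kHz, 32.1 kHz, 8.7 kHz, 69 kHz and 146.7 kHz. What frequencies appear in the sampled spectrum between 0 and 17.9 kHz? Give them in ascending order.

fs/2 = 17.9 kHz.
52.6 kHz mod fs = 16.8 kHz.
16.8 kHz ≤ fs/2 = 17.9 kHz, appears at 16.8 kHz.
32.1 kHz > fs/2 = 17.9 kHz, folds to fs − 32.1 kHz = 3.7 kHz.
8.7 kHz ≤ fs/2 = 17.9 kHz, passes unchanged.
69 kHz mod fs = 33.2 kHz.
33.2 kHz > fs/2 = 17.9 kHz, folds to fs − 33.2 kHz = 2.6 kHz.
146.7 kHz mod fs = 3.5 kHz.
3.5 kHz ≤ fs/2 = 17.9 kHz, appears at 3.5 kHz.
Distinct values: {2.6 kHz, 3.5 kHz, 3.7 kHz, 8.7 kHz, 16.8 kHz}.

2.6 kHz, 3.5 kHz, 3.7 kHz, 8.7 kHz, 16.8 kHz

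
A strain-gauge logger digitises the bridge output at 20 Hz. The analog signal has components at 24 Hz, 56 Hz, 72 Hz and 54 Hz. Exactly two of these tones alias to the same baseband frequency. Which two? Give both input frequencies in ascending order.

24 Hz, 56 Hz

fs/2 = 10 Hz.
24 Hz mod fs = 4 Hz.
4 Hz ≤ fs/2 = 10 Hz, appears at 4 Hz.
56 Hz mod fs = 16 Hz.
16 Hz > fs/2 = 10 Hz, folds to fs − 16 Hz = 4 Hz.
72 Hz mod fs = 12 Hz.
12 Hz > fs/2 = 10 Hz, folds to fs − 12 Hz = 8 Hz.
54 Hz mod fs = 14 Hz.
14 Hz > fs/2 = 10 Hz, folds to fs − 14 Hz = 6 Hz.
24 Hz and 56 Hz both map to 4 Hz.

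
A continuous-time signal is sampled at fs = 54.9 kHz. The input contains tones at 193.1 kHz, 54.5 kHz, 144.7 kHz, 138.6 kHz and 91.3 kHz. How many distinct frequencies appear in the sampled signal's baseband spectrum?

fs/2 = 27.45 kHz.
193.1 kHz mod fs = 28.4 kHz.
28.4 kHz > fs/2 = 27.45 kHz, folds to fs − 28.4 kHz = 26.5 kHz.
54.5 kHz > fs/2 = 27.45 kHz, folds to fs − 54.5 kHz = 0.4 kHz.
144.7 kHz mod fs = 34.9 kHz.
34.9 kHz > fs/2 = 27.45 kHz, folds to fs − 34.9 kHz = 20 kHz.
138.6 kHz mod fs = 28.8 kHz.
28.8 kHz > fs/2 = 27.45 kHz, folds to fs − 28.8 kHz = 26.1 kHz.
91.3 kHz mod fs = 36.4 kHz.
36.4 kHz > fs/2 = 27.45 kHz, folds to fs − 36.4 kHz = 18.5 kHz.
Distinct values: {0.4 kHz, 18.5 kHz, 20 kHz, 26.1 kHz, 26.5 kHz} → 5.

5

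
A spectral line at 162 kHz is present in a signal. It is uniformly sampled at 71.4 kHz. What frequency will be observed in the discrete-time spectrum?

19.2 kHz

162 kHz mod fs = 19.2 kHz.
19.2 kHz ≤ fs/2 = 35.7 kHz, appears at 19.2 kHz.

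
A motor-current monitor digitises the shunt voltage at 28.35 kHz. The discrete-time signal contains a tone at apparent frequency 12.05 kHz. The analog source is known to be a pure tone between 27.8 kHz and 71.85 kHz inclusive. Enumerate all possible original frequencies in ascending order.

40.4 kHz, 44.65 kHz, 68.75 kHz

Frequencies that alias to 12.05 kHz are k·fs ± 12.05 kHz for integer k ≥ 0.
k=0: 12.05 kHz.
k=1: 16.3 kHz, 40.4 kHz.
k=2: 44.65 kHz, 68.75 kHz.
k=3: 73 kHz, 97.1 kHz.
Within [27.8 kHz, 71.85 kHz]: 40.4 kHz, 44.65 kHz, 68.75 kHz.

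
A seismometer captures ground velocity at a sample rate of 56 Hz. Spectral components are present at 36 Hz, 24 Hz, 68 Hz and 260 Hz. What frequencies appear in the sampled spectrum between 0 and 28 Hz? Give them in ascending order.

fs/2 = 28 Hz.
36 Hz > fs/2 = 28 Hz, folds to fs − 36 Hz = 20 Hz.
24 Hz ≤ fs/2 = 28 Hz, passes unchanged.
68 Hz mod fs = 12 Hz.
12 Hz ≤ fs/2 = 28 Hz, appears at 12 Hz.
260 Hz mod fs = 36 Hz.
36 Hz > fs/2 = 28 Hz, folds to fs − 36 Hz = 20 Hz.
Distinct values: {12 Hz, 20 Hz, 24 Hz}.

12 Hz, 20 Hz, 24 Hz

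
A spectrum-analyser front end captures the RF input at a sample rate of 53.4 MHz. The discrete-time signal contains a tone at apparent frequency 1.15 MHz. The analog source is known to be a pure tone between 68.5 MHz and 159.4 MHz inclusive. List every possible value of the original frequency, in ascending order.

Frequencies that alias to 1.15 MHz are k·fs ± 1.15 MHz for integer k ≥ 0.
k=0: 1.15 MHz.
k=1: 52.25 MHz, 54.55 MHz.
k=2: 105.65 MHz, 107.95 MHz.
k=3: 159.05 MHz, 161.35 MHz.
k=4: 212.45 MHz, 214.75 MHz.
Within [68.5 MHz, 159.4 MHz]: 105.65 MHz, 107.95 MHz, 159.05 MHz.

105.65 MHz, 107.95 MHz, 159.05 MHz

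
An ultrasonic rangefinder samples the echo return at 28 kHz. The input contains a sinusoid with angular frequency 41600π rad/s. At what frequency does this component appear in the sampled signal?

ω = 41600π rad/s → f = ω/(2π) = 20800 Hz = 20.8 kHz.
20.8 kHz > fs/2 = 14 kHz, folds to fs − 20.8 kHz = 7.2 kHz.

7.2 kHz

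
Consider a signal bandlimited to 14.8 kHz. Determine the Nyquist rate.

Nyquist rate = 2 × 14.8 kHz = 29.6 kHz.

29.6 kHz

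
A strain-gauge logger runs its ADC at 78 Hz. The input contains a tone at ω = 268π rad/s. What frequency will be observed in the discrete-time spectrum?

ω = 268π rad/s → f = ω/(2π) = 134 Hz.
134 Hz mod fs = 56 Hz.
56 Hz > fs/2 = 39 Hz, folds to fs − 56 Hz = 22 Hz.

22 Hz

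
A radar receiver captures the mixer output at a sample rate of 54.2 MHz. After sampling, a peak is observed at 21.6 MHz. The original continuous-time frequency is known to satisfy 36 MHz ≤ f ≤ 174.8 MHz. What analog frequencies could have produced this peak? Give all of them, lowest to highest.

Frequencies that alias to 21.6 MHz are k·fs ± 21.6 MHz for integer k ≥ 0.
k=0: 21.6 MHz.
k=1: 32.6 MHz, 75.8 MHz.
k=2: 86.8 MHz, 130 MHz.
k=3: 141 MHz, 184.2 MHz.
k=4: 195.2 MHz, 238.4 MHz.
Within [36 MHz, 174.8 MHz]: 75.8 MHz, 86.8 MHz, 130 MHz, 141 MHz.

75.8 MHz, 86.8 MHz, 130 MHz, 141 MHz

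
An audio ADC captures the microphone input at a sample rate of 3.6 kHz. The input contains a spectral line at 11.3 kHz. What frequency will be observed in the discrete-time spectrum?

0.5 kHz

11.3 kHz mod fs = 0.5 kHz.
0.5 kHz ≤ fs/2 = 1.8 kHz, appears at 0.5 kHz.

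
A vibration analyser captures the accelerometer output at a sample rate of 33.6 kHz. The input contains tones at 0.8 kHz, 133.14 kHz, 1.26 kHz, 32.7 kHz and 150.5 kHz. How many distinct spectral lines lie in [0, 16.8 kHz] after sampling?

4

fs/2 = 16.8 kHz.
0.8 kHz ≤ fs/2 = 16.8 kHz, passes unchanged.
133.14 kHz mod fs = 32.34 kHz.
32.34 kHz > fs/2 = 16.8 kHz, folds to fs − 32.34 kHz = 1.26 kHz.
1.26 kHz ≤ fs/2 = 16.8 kHz, passes unchanged.
32.7 kHz > fs/2 = 16.8 kHz, folds to fs − 32.7 kHz = 0.9 kHz.
150.5 kHz mod fs = 16.1 kHz.
16.1 kHz ≤ fs/2 = 16.8 kHz, appears at 16.1 kHz.
Distinct values: {0.8 kHz, 0.9 kHz, 1.26 kHz, 16.1 kHz} → 4.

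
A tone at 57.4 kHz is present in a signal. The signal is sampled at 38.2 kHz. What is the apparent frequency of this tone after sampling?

57.4 kHz mod fs = 19.2 kHz.
19.2 kHz > fs/2 = 19.1 kHz, folds to fs − 19.2 kHz = 19 kHz.

19 kHz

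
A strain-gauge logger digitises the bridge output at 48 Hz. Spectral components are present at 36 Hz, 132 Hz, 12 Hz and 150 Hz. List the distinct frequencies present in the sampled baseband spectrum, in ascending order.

6 Hz, 12 Hz

fs/2 = 24 Hz.
36 Hz > fs/2 = 24 Hz, folds to fs − 36 Hz = 12 Hz.
132 Hz mod fs = 36 Hz.
36 Hz > fs/2 = 24 Hz, folds to fs − 36 Hz = 12 Hz.
12 Hz ≤ fs/2 = 24 Hz, passes unchanged.
150 Hz mod fs = 6 Hz.
6 Hz ≤ fs/2 = 24 Hz, appears at 6 Hz.
Distinct values: {6 Hz, 12 Hz}.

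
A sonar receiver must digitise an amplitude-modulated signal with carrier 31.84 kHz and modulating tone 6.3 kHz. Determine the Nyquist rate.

76.28 kHz

AM sidebands sit at fc ± fm = 25.54 kHz and 38.14 kHz.
Highest-frequency component: 38.14 kHz.
Nyquist rate = 2 × 38.14 kHz = 76.28 kHz.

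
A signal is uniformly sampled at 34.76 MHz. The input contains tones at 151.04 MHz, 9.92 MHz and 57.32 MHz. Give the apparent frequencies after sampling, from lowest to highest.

9.92 MHz, 12 MHz, 12.2 MHz

fs/2 = 17.38 MHz.
151.04 MHz mod fs = 12 MHz.
12 MHz ≤ fs/2 = 17.38 MHz, appears at 12 MHz.
9.92 MHz ≤ fs/2 = 17.38 MHz, passes unchanged.
57.32 MHz mod fs = 22.56 MHz.
22.56 MHz > fs/2 = 17.38 MHz, folds to fs − 22.56 MHz = 12.2 MHz.
Distinct values: {9.92 MHz, 12 MHz, 12.2 MHz}.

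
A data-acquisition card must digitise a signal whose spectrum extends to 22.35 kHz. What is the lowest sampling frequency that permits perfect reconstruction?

44.7 kHz

Nyquist rate = 2 × 22.35 kHz = 44.7 kHz.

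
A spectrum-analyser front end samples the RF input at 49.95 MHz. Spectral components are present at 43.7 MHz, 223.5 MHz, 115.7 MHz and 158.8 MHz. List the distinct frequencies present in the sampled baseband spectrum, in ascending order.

fs/2 = 24.975 MHz.
43.7 MHz > fs/2 = 24.975 MHz, folds to fs − 43.7 MHz = 6.25 MHz.
223.5 MHz mod fs = 23.7 MHz.
23.7 MHz ≤ fs/2 = 24.975 MHz, appears at 23.7 MHz.
115.7 MHz mod fs = 15.8 MHz.
15.8 MHz ≤ fs/2 = 24.975 MHz, appears at 15.8 MHz.
158.8 MHz mod fs = 8.95 MHz.
8.95 MHz ≤ fs/2 = 24.975 MHz, appears at 8.95 MHz.
Distinct values: {6.25 MHz, 8.95 MHz, 15.8 MHz, 23.7 MHz}.

6.25 MHz, 8.95 MHz, 15.8 MHz, 23.7 MHz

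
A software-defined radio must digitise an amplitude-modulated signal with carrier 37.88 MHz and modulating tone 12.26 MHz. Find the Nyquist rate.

AM sidebands sit at fc ± fm = 25.62 MHz and 50.14 MHz.
Highest-frequency component: 50.14 MHz.
Nyquist rate = 2 × 50.14 MHz = 100.28 MHz.

100.28 MHz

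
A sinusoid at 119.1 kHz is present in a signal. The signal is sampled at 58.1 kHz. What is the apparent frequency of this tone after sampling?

2.9 kHz

119.1 kHz mod fs = 2.9 kHz.
2.9 kHz ≤ fs/2 = 29.05 kHz, appears at 2.9 kHz.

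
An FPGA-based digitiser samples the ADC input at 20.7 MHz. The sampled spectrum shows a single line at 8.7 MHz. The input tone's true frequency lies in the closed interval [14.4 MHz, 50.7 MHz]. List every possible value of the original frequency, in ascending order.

Frequencies that alias to 8.7 MHz are k·fs ± 8.7 MHz for integer k ≥ 0.
k=0: 8.7 MHz.
k=1: 12 MHz, 29.4 MHz.
k=2: 32.7 MHz, 50.1 MHz.
k=3: 53.4 MHz, 70.8 MHz.
Within [14.4 MHz, 50.7 MHz]: 29.4 MHz, 32.7 MHz, 50.1 MHz.

29.4 MHz, 32.7 MHz, 50.1 MHz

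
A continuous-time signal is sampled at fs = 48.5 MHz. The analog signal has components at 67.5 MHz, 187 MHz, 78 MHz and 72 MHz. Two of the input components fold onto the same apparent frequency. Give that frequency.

19 MHz

fs/2 = 24.25 MHz.
67.5 MHz mod fs = 19 MHz.
19 MHz ≤ fs/2 = 24.25 MHz, appears at 19 MHz.
187 MHz mod fs = 41.5 MHz.
41.5 MHz > fs/2 = 24.25 MHz, folds to fs − 41.5 MHz = 7 MHz.
78 MHz mod fs = 29.5 MHz.
29.5 MHz > fs/2 = 24.25 MHz, folds to fs − 29.5 MHz = 19 MHz.
72 MHz mod fs = 23.5 MHz.
23.5 MHz ≤ fs/2 = 24.25 MHz, appears at 23.5 MHz.
67.5 MHz and 78 MHz both map to 19 MHz.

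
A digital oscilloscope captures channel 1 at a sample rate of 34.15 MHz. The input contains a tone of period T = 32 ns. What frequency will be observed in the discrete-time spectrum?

T = 32 ns → f = 1/T = 31.25 MHz.
31.25 MHz > fs/2 = 17.075 MHz, folds to fs − 31.25 MHz = 2.9 MHz.

2.9 MHz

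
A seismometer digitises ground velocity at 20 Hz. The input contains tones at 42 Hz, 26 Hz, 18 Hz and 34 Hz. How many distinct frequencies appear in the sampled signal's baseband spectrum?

fs/2 = 10 Hz.
42 Hz mod fs = 2 Hz.
2 Hz ≤ fs/2 = 10 Hz, appears at 2 Hz.
26 Hz mod fs = 6 Hz.
6 Hz ≤ fs/2 = 10 Hz, appears at 6 Hz.
18 Hz > fs/2 = 10 Hz, folds to fs − 18 Hz = 2 Hz.
34 Hz mod fs = 14 Hz.
14 Hz > fs/2 = 10 Hz, folds to fs − 14 Hz = 6 Hz.
Distinct values: {2 Hz, 6 Hz} → 2.

2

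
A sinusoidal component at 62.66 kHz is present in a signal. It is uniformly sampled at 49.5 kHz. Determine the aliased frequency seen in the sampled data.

13.16 kHz

62.66 kHz mod fs = 13.16 kHz.
13.16 kHz ≤ fs/2 = 24.75 kHz, appears at 13.16 kHz.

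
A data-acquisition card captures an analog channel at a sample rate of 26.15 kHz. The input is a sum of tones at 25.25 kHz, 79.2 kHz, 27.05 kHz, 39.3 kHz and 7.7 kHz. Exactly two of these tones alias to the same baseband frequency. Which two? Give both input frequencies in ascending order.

25.25 kHz, 27.05 kHz

fs/2 = 13.075 kHz.
25.25 kHz > fs/2 = 13.075 kHz, folds to fs − 25.25 kHz = 0.9 kHz.
79.2 kHz mod fs = 0.75 kHz.
0.75 kHz ≤ fs/2 = 13.075 kHz, appears at 0.75 kHz.
27.05 kHz mod fs = 0.9 kHz.
0.9 kHz ≤ fs/2 = 13.075 kHz, appears at 0.9 kHz.
39.3 kHz mod fs = 13.15 kHz.
13.15 kHz > fs/2 = 13.075 kHz, folds to fs − 13.15 kHz = 13 kHz.
7.7 kHz ≤ fs/2 = 13.075 kHz, passes unchanged.
25.25 kHz and 27.05 kHz both map to 0.9 kHz.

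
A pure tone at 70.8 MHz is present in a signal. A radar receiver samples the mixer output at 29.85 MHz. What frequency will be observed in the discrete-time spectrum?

70.8 MHz mod fs = 11.1 MHz.
11.1 MHz ≤ fs/2 = 14.925 MHz, appears at 11.1 MHz.

11.1 MHz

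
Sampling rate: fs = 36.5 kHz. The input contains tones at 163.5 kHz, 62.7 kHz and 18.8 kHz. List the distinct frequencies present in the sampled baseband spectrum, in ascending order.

fs/2 = 18.25 kHz.
163.5 kHz mod fs = 17.5 kHz.
17.5 kHz ≤ fs/2 = 18.25 kHz, appears at 17.5 kHz.
62.7 kHz mod fs = 26.2 kHz.
26.2 kHz > fs/2 = 18.25 kHz, folds to fs − 26.2 kHz = 10.3 kHz.
18.8 kHz > fs/2 = 18.25 kHz, folds to fs − 18.8 kHz = 17.7 kHz.
Distinct values: {10.3 kHz, 17.5 kHz, 17.7 kHz}.

10.3 kHz, 17.5 kHz, 17.7 kHz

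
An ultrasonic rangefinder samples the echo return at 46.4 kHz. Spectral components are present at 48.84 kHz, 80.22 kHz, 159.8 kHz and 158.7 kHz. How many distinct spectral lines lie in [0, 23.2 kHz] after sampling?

4

fs/2 = 23.2 kHz.
48.84 kHz mod fs = 2.44 kHz.
2.44 kHz ≤ fs/2 = 23.2 kHz, appears at 2.44 kHz.
80.22 kHz mod fs = 33.82 kHz.
33.82 kHz > fs/2 = 23.2 kHz, folds to fs − 33.82 kHz = 12.58 kHz.
159.8 kHz mod fs = 20.6 kHz.
20.6 kHz ≤ fs/2 = 23.2 kHz, appears at 20.6 kHz.
158.7 kHz mod fs = 19.5 kHz.
19.5 kHz ≤ fs/2 = 23.2 kHz, appears at 19.5 kHz.
Distinct values: {2.44 kHz, 12.58 kHz, 19.5 kHz, 20.6 kHz} → 4.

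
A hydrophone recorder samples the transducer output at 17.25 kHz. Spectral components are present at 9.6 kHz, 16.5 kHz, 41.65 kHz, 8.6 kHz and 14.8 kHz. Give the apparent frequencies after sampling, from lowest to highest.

0.75 kHz, 2.45 kHz, 7.15 kHz, 7.65 kHz, 8.6 kHz

fs/2 = 8.625 kHz.
9.6 kHz > fs/2 = 8.625 kHz, folds to fs − 9.6 kHz = 7.65 kHz.
16.5 kHz > fs/2 = 8.625 kHz, folds to fs − 16.5 kHz = 0.75 kHz.
41.65 kHz mod fs = 7.15 kHz.
7.15 kHz ≤ fs/2 = 8.625 kHz, appears at 7.15 kHz.
8.6 kHz ≤ fs/2 = 8.625 kHz, passes unchanged.
14.8 kHz > fs/2 = 8.625 kHz, folds to fs − 14.8 kHz = 2.45 kHz.
Distinct values: {0.75 kHz, 2.45 kHz, 7.15 kHz, 7.65 kHz, 8.6 kHz}.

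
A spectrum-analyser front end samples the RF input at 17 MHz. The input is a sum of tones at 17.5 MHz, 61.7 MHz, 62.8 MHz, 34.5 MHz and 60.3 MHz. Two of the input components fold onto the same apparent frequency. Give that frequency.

0.5 MHz

fs/2 = 8.5 MHz.
17.5 MHz mod fs = 0.5 MHz.
0.5 MHz ≤ fs/2 = 8.5 MHz, appears at 0.5 MHz.
61.7 MHz mod fs = 10.7 MHz.
10.7 MHz > fs/2 = 8.5 MHz, folds to fs − 10.7 MHz = 6.3 MHz.
62.8 MHz mod fs = 11.8 MHz.
11.8 MHz > fs/2 = 8.5 MHz, folds to fs − 11.8 MHz = 5.2 MHz.
34.5 MHz mod fs = 0.5 MHz.
0.5 MHz ≤ fs/2 = 8.5 MHz, appears at 0.5 MHz.
60.3 MHz mod fs = 9.3 MHz.
9.3 MHz > fs/2 = 8.5 MHz, folds to fs − 9.3 MHz = 7.7 MHz.
17.5 MHz and 34.5 MHz both map to 0.5 MHz.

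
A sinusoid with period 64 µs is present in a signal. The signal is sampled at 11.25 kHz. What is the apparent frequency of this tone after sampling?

T = 64 µs → f = 1/T = 15.625 kHz.
15.625 kHz mod fs = 4.375 kHz.
4.375 kHz ≤ fs/2 = 5.625 kHz, appears at 4.375 kHz.

4.375 kHz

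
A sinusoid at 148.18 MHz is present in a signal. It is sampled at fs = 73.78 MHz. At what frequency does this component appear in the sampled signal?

0.62 MHz

148.18 MHz mod fs = 0.62 MHz.
0.62 MHz ≤ fs/2 = 36.89 MHz, appears at 0.62 MHz.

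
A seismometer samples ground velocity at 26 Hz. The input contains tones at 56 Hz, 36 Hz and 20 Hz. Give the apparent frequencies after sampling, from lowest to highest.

fs/2 = 13 Hz.
56 Hz mod fs = 4 Hz.
4 Hz ≤ fs/2 = 13 Hz, appears at 4 Hz.
36 Hz mod fs = 10 Hz.
10 Hz ≤ fs/2 = 13 Hz, appears at 10 Hz.
20 Hz > fs/2 = 13 Hz, folds to fs − 20 Hz = 6 Hz.
Distinct values: {4 Hz, 6 Hz, 10 Hz}.

4 Hz, 6 Hz, 10 Hz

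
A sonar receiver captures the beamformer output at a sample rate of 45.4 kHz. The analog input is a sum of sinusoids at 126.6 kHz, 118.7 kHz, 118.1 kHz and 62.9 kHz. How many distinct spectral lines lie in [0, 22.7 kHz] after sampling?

fs/2 = 22.7 kHz.
126.6 kHz mod fs = 35.8 kHz.
35.8 kHz > fs/2 = 22.7 kHz, folds to fs − 35.8 kHz = 9.6 kHz.
118.7 kHz mod fs = 27.9 kHz.
27.9 kHz > fs/2 = 22.7 kHz, folds to fs − 27.9 kHz = 17.5 kHz.
118.1 kHz mod fs = 27.3 kHz.
27.3 kHz > fs/2 = 22.7 kHz, folds to fs − 27.3 kHz = 18.1 kHz.
62.9 kHz mod fs = 17.5 kHz.
17.5 kHz ≤ fs/2 = 22.7 kHz, appears at 17.5 kHz.
Distinct values: {9.6 kHz, 17.5 kHz, 18.1 kHz} → 3.

3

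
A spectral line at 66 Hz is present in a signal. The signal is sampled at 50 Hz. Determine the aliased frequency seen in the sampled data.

66 Hz mod fs = 16 Hz.
16 Hz ≤ fs/2 = 25 Hz, appears at 16 Hz.

16 Hz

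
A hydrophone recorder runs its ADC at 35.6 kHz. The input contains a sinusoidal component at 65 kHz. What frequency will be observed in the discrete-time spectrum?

6.2 kHz

65 kHz mod fs = 29.4 kHz.
29.4 kHz > fs/2 = 17.8 kHz, folds to fs − 29.4 kHz = 6.2 kHz.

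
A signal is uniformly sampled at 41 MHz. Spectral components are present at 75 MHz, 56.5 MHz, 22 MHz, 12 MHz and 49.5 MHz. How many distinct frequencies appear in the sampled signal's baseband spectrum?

fs/2 = 20.5 MHz.
75 MHz mod fs = 34 MHz.
34 MHz > fs/2 = 20.5 MHz, folds to fs − 34 MHz = 7 MHz.
56.5 MHz mod fs = 15.5 MHz.
15.5 MHz ≤ fs/2 = 20.5 MHz, appears at 15.5 MHz.
22 MHz > fs/2 = 20.5 MHz, folds to fs − 22 MHz = 19 MHz.
12 MHz ≤ fs/2 = 20.5 MHz, passes unchanged.
49.5 MHz mod fs = 8.5 MHz.
8.5 MHz ≤ fs/2 = 20.5 MHz, appears at 8.5 MHz.
Distinct values: {7 MHz, 8.5 MHz, 12 MHz, 15.5 MHz, 19 MHz} → 5.

5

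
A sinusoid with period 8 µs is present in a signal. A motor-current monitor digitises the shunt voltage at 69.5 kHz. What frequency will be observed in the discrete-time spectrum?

14 kHz

T = 8 µs → f = 1/T = 125 kHz.
125 kHz mod fs = 55.5 kHz.
55.5 kHz > fs/2 = 34.75 kHz, folds to fs − 55.5 kHz = 14 kHz.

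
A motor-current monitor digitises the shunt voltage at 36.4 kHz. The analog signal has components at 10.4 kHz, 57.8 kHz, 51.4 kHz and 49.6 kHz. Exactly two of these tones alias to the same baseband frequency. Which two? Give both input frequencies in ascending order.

fs/2 = 18.2 kHz.
10.4 kHz ≤ fs/2 = 18.2 kHz, passes unchanged.
57.8 kHz mod fs = 21.4 kHz.
21.4 kHz > fs/2 = 18.2 kHz, folds to fs − 21.4 kHz = 15 kHz.
51.4 kHz mod fs = 15 kHz.
15 kHz ≤ fs/2 = 18.2 kHz, appears at 15 kHz.
49.6 kHz mod fs = 13.2 kHz.
13.2 kHz ≤ fs/2 = 18.2 kHz, appears at 13.2 kHz.
51.4 kHz and 57.8 kHz both map to 15 kHz.

51.4 kHz, 57.8 kHz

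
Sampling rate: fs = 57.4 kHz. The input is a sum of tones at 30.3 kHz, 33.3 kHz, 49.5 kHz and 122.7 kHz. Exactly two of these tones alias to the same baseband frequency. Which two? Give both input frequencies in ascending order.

49.5 kHz, 122.7 kHz

fs/2 = 28.7 kHz.
30.3 kHz > fs/2 = 28.7 kHz, folds to fs − 30.3 kHz = 27.1 kHz.
33.3 kHz > fs/2 = 28.7 kHz, folds to fs − 33.3 kHz = 24.1 kHz.
49.5 kHz > fs/2 = 28.7 kHz, folds to fs − 49.5 kHz = 7.9 kHz.
122.7 kHz mod fs = 7.9 kHz.
7.9 kHz ≤ fs/2 = 28.7 kHz, appears at 7.9 kHz.
49.5 kHz and 122.7 kHz both map to 7.9 kHz.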